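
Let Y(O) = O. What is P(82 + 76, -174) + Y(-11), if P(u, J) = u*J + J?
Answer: -27677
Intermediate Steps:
P(u, J) = J + J*u (P(u, J) = J*u + J = J + J*u)
P(82 + 76, -174) + Y(-11) = -174*(1 + (82 + 76)) - 11 = -174*(1 + 158) - 11 = -174*159 - 11 = -27666 - 11 = -27677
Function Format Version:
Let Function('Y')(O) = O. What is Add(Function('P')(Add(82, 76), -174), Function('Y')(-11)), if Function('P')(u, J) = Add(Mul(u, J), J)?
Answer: -27677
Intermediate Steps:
Function('P')(u, J) = Add(J, Mul(J, u)) (Function('P')(u, J) = Add(Mul(J, u), J) = Add(J, Mul(J, u)))
Add(Function('P')(Add(82, 76), -174), Function('Y')(-11)) = Add(Mul(-174, Add(1, Add(82, 76))), -11) = Add(Mul(-174, Add(1, 158)), -11) = Add(Mul(-174, 159), -11) = Add(-27666, -11) = -27677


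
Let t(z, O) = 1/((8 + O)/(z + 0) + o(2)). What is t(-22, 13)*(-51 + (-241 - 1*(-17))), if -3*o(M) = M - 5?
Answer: -6050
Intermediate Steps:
o(M) = 5/3 - M/3 (o(M) = -(M - 5)/3 = -(-5 + M)/3 = 5/3 - M/3)
t(z, O) = 1/(1 + (8 + O)/z) (t(z, O) = 1/((8 + O)/(z + 0) + (5/3 - ⅓*2)) = 1/((8 + O)/z + (5/3 - ⅔)) = 1/((8 + O)/z + 1) = 1/(1 + (8 + O)/z))
t(-22, 13)*(-51 + (-241 - 1*(-17))) = (-22/(8 + 13 - 22))*(-51 + (-241 - 1*(-17))) = (-22/(-1))*(-51 + (-241 + 17)) = (-22*(-1))*(-51 - 224) = 22*(-275) = -6050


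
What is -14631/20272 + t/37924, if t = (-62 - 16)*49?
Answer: -158086407/192198832 ≈ -0.82251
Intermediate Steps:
t = -3822 (t = -78*49 = -3822)
-14631/20272 + t/37924 = -14631/20272 - 3822/37924 = -14631*1/20272 - 3822*1/37924 = -14631/20272 - 1911/18962 = -158086407/192198832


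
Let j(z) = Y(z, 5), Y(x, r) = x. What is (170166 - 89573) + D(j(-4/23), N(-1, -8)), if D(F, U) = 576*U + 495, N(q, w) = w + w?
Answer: 71872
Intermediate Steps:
N(q, w) = 2*w
j(z) = z
D(F, U) = 495 + 576*U
(170166 - 89573) + D(j(-4/23), N(-1, -8)) = (170166 - 89573) + (495 + 576*(2*(-8))) = 80593 + (495 + 576*(-16)) = 80593 + (495 - 9216) = 80593 - 8721 = 71872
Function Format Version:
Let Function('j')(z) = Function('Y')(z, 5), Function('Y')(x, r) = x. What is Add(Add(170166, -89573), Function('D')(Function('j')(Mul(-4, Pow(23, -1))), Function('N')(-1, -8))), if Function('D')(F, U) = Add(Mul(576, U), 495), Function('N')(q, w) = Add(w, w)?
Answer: 71872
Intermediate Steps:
Function('N')(q, w) = Mul(2, w)
Function('j')(z) = z
Function('D')(F, U) = Add(495, Mul(576, U))
Add(Add(170166, -89573), Function('D')(Function('j')(Mul(-4, Pow(23, -1))), Function('N')(-1, -8))) = Add(Add(170166, -89573), Add(495, Mul(576, Mul(2, -8)))) = Add(80593, Add(495, Mul(576, -16))) = Add(80593, Add(495, -9216)) = Add(80593, -8721) = 71872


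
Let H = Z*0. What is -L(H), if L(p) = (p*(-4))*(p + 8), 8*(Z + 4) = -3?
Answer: 0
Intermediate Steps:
Z = -35/8 (Z = -4 + (⅛)*(-3) = -4 - 3/8 = -35/8 ≈ -4.3750)
H = 0 (H = -35/8*0 = 0)
L(p) = -4*p*(8 + p) (L(p) = (-4*p)*(8 + p) = -4*p*(8 + p))
-L(H) = -(-4)*0*(8 + 0) = -(-4)*0*8 = -1*0 = 0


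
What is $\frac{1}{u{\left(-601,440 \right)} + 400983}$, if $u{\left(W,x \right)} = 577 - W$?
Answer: $\frac{1}{402161} \approx 2.4866 \cdot 10^{-6}$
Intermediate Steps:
$\frac{1}{u{\left(-601,440 \right)} + 400983} = \frac{1}{\left(577 - -601\right) + 400983} = \frac{1}{\left(577 + 601\right) + 400983} = \frac{1}{1178 + 400983} = \frac{1}{402161}$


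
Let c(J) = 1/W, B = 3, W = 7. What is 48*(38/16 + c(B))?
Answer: 846/7 ≈ 120.86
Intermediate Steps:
c(J) = 1/7
48*(38/16 + c(B)) = 48*(38/16 + 1/7) = 48*(38*(1/16) + 1/7) = 48*(19/8 + 1/7) = 48*(141/56) = 846/7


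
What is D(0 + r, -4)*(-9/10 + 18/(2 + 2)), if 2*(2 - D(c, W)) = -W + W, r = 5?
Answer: 36/5 ≈ 7.2000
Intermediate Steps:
D(c, W) = 2 (D(c, W) = 2 - (-W + W)/2 = 2 - ½*0 = 2 + 0 = 2)
D(0 + r, -4)*(-9/10 + 18/(2 + 2)) = 2*(-9/10 + 18/(2 + 2)) = 2*(-9*⅒ + 18/4) = 2*(-9/10 + 18*(¼)) = 2*(-9/10 + 9/2) = 2*(18/5) = 36/5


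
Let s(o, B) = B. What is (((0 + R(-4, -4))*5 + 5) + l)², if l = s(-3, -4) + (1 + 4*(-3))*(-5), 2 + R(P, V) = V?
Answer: 676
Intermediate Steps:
R(P, V) = -2 + V
l = 51 (l = -4 + (1 + 4*(-3))*(-5) = -4 + (1 - 12)*(-5) = -4 - 11*(-5) = -4 + 55 = 51)
(((0 + R(-4, -4))*5 + 5) + l)² = (((0 + (-2 - 4))*5 + 5) + 51)² = (((0 - 6)*5 + 5) + 51)² = ((-6*5 + 5) + 51)² = ((-30 + 5) + 51)² = (-25 + 51)² = 26² = 676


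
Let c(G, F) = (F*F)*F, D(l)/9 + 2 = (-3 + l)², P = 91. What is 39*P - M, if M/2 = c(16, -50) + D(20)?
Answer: 248383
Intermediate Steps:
D(l) = -18 + 9*(-3 + l)²
c(G, F) = F³ (c(G, F) = F²*F = F³)
M = -244834 (M = 2*((-50)³ + (-18 + 9*(-3 + 20)²)) = 2*(-125000 + (-18 + 9*17²)) = 2*(-125000 + (-18 + 9*289)) = 2*(-125000 + (-18 + 2601)) = 2*(-125000 + 2583) = 2*(-122417) = -244834)
39*P - M = 39*91 - 1*(-244834) = 3549 + 244834 = 248383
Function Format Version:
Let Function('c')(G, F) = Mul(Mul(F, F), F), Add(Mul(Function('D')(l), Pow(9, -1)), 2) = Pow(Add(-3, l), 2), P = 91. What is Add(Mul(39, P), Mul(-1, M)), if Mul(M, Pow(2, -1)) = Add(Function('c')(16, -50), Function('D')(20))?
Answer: 248383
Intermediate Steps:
Function('D')(l) = Add(-18, Mul(9, Pow(Add(-3, l), 2)))
Function('c')(G, F) = Pow(F, 3) (Function('c')(G, F) = Mul(Pow(F, 2), F) = Pow(F, 3))
M = -244834 (M = Mul(2, Add(Pow(-50, 3), Add(-18, Mul(9, Pow(Add(-3, 20), 2))))) = Mul(2, Add(-125000, Add(-18, Mul(9, Pow(17, 2))))) = Mul(2, Add(-125000, Add(-18, Mul(9, 289)))) = Mul(2, Add(-125000, Add(-18, 2601))) = Mul(2, Add(-125000, 2583)) = Mul(2, -122417) = -244834)
Add(Mul(39, P), Mul(-1, M)) = Add(Mul(39, 91), Mul(-1, -244834)) = Add(3549, 244834) = 248383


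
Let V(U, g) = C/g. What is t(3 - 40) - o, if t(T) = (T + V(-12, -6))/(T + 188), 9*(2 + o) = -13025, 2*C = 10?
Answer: 3938305/2718 ≈ 1449.0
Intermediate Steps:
C = 5 (C = (½)*10 = 5)
o = -13043/9 (o = -2 + (⅑)*(-13025) = -2 - 13025/9 = -13043/9 ≈ -1449.2)
V(U, g) = 5/g
t(T) = (-⅚ + T)/(188 + T) (t(T) = (T + 5/(-6))/(T + 188) = (T + 5*(-⅙))/(188 + T) = (T - ⅚)/(188 + T) = (-⅚ + T)/(188 + T))
t(3 - 40) - o = (-⅚ + (3 - 40))/(188 + (3 - 40)) - 1*(-13043/9) = (-⅚ - 37)/(188 - 37) + 13043/9 = -227/6/151 + 13043/9 = (1/151)*(-227/6) + 13043/9 = -227/906 + 13043/9 = 3938305/2718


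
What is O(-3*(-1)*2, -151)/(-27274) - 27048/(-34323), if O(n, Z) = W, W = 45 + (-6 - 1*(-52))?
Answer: 18835481/24003218 ≈ 0.78471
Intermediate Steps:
W = 91 (W = 45 + (-6 + 52) = 45 + 46 = 91)
O(n, Z) = 91
O(-3*(-1)*2, -151)/(-27274) - 27048/(-34323) = 91/(-27274) - 27048/(-34323) = 91*(-1/27274) - 27048*(-1/34323) = -7/2098 + 9016/11441 = 18835481/24003218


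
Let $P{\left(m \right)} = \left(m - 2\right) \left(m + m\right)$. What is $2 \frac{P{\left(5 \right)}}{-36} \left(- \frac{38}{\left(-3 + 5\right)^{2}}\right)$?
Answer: $\frac{95}{6} \approx 15.833$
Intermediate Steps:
$P{\left(m \right)} = 2 m \left(-2 + m\right)$ ($P{\left(m \right)} = \left(-2 + m\right) 2 m = 2 m \left(-2 + m\right)$)
$2 \frac{P{\left(5 \right)}}{-36} \left(- \frac{38}{\left(-3 + 5\right)^{2}}\right) = 2 \frac{2 \cdot 5 \left(-2 + 5\right)}{-36} \left(- \frac{38}{\left(-3 + 5\right)^{2}}\right) = 2 \cdot 2 \cdot 5 \cdot 3 \left(- \frac{1}{36}\right) \left(- \frac{38}{2^{2}}\right) = 2 \cdot 30 \left(- \frac{1}{36}\right) \left(- \frac{38}{4}\right) = 2 \left(- \frac{5}{6}\right) \left(\left(-38\right) \frac{1}{4}\right) = \left(- \frac{5}{3}\right) \left(- \frac{19}{2}\right) = \frac{95}{6}$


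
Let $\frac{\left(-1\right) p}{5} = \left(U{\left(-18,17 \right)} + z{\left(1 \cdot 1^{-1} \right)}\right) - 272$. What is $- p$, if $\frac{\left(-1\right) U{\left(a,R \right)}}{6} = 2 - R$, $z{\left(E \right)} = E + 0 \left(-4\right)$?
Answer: $-905$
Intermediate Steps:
$z{\left(E \right)} = E$ ($z{\left(E \right)} = E + 0 = E$)
$U{\left(a,R \right)} = -12 + 6 R$ ($U{\left(a,R \right)} = - 6 \left(2 - R\right) = -12 + 6 R$)
$p = 905$ ($p = - 5 \left(\left(\left(-12 + 6 \cdot 17\right) + 1 \cdot 1^{-1}\right) - 272\right) = - 5 \left(\left(\left(-12 + 102\right) + 1 \cdot 1\right) - 272\right) = - 5 \left(\left(90 + 1\right) - 272\right) = - 5 \left(91 - 272\right) = \left(-5\right) \left(-181\right) = 905$)
$- p = \left(-1\right) 905 = -905$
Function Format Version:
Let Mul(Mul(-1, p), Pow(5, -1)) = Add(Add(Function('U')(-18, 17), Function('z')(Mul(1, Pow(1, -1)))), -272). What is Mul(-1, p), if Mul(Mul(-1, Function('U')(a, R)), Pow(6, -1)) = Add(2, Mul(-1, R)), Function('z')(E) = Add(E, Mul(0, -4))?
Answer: -905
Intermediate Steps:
Function('z')(E) = E (Function('z')(E) = Add(E, 0) = E)
Function('U')(a, R) = Add(-12, Mul(6, R)) (Function('U')(a, R) = Mul(-6, Add(2, Mul(-1, R))) = Add(-12, Mul(6, R)))
p = 905 (p = Mul(-5, Add(Add(Add(-12, Mul(6, 17)), Mul(1, Pow(1, -1))), -272)) = Mul(-5, Add(Add(Add(-12, 102), Mul(1, 1)), -272)) = Mul(-5, Add(Add(90, 1), -272)) = Mul(-5, Add(91, -272)) = Mul(-5, -181) = 905)
Mul(-1, p) = Mul(-1, 905) = -905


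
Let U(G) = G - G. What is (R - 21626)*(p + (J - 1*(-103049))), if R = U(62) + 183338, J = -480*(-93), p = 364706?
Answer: 82860420240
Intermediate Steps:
J = 44640
U(G) = 0
R = 183338 (R = 0 + 183338 = 183338)
(R - 21626)*(p + (J - 1*(-103049))) = (183338 - 21626)*(364706 + (44640 - 1*(-103049))) = 161712*(364706 + (44640 + 103049)) = 161712*(364706 + 147689) = 161712*512395 = 82860420240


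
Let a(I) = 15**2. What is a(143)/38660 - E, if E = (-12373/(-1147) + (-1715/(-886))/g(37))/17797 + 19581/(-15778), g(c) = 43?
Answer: 29559628927521359475/23718990522452438668 ≈ 1.2462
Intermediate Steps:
E = -3805171383718860/3067639746825199 (E = (-12373/(-1147) - 1715/(-886)/43)/17797 + 19581/(-15778) = (-12373*(-1/1147) - 1715*(-1/886)*(1/43))*(1/17797) + 19581*(-1/15778) = (12373/1147 + (1715/886)*(1/43))*(1/17797) - 19581/15778 = (12373/1147 + 1715/38098)*(1/17797) - 19581/15778 = (473353659/43698406)*(1/17797) - 19581/15778 = 473353659/777700531582 - 19581/15778 = -3805171383718860/3067639746825199 ≈ -1.2404)
a(I) = 225
a(143)/38660 - E = 225/38660 - 1*(-3805171383718860/3067639746825199) = 225*(1/38660) + 3805171383718860/3067639746825199 = 45/7732 + 3805171383718860/3067639746825199 = 29559628927521359475/23718990522452438668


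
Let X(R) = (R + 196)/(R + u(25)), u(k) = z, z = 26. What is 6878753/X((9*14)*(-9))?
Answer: 544404166/67 ≈ 8.1254e+6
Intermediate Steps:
u(k) = 26
X(R) = (196 + R)/(26 + R) (X(R) = (R + 196)/(R + 26) = (196 + R)/(26 + R))
6878753/X((9*14)*(-9)) = 6878753/(((196 + (9*14)*(-9))/(26 + (9*14)*(-9)))) = 6878753/(((196 + 126*(-9))/(26 + 126*(-9)))) = 6878753/(((196 - 1134)/(26 - 1134))) = 6878753/((-938/(-1108))) = 6878753/((-1/1108*(-938))) = 6878753/(469/554) = 6878753*(554/469) = 544404166/67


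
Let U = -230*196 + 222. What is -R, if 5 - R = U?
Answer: -44863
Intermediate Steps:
U = -44858 (U = -45080 + 222 = -44858)
R = 44863 (R = 5 - 1*(-44858) = 5 + 44858 = 44863)
-R = -1*44863 = -44863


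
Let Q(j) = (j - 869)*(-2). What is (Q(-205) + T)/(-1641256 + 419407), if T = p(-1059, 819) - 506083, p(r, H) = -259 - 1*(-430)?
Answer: 503764/1221849 ≈ 0.41230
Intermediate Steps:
p(r, H) = 171 (p(r, H) = -259 + 430 = 171)
T = -505912 (T = 171 - 506083 = -505912)
Q(j) = 1738 - 2*j (Q(j) = (-869 + j)*(-2) = 1738 - 2*j)
(Q(-205) + T)/(-1641256 + 419407) = ((1738 - 2*(-205)) - 505912)/(-1641256 + 419407) = ((1738 + 410) - 505912)/(-1221849) = (2148 - 505912)*(-1/1221849) = -503764*(-1/1221849) = 503764/1221849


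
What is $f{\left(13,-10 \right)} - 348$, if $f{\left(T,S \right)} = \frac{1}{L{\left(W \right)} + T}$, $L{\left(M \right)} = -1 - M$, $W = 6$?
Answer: $- \frac{2087}{6} \approx -347.83$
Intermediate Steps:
$f{\left(T,S \right)} = \frac{1}{-7 + T}$ ($f{\left(T,S \right)} = \frac{1}{\left(-1 - 6\right) + T} = \frac{1}{-7 + T}$)
$f{\left(13,-10 \right)} - 348 = \frac{1}{-7 + 13} - 348 = \frac{1}{6} - 348 = - \frac{2087}{6}$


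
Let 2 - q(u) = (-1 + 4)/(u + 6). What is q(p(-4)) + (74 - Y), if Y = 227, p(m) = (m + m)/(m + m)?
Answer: -1060/7 ≈ -151.43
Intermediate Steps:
p(m) = 1 (p(m) = (2*m)/((2*m)) = (2*m)*(1/(2*m)) = 1)
q(u) = 2 - 3/(6 + u) (q(u) = 2 - (-1 + 4)/(u + 6) = 2 - 3/(6 + u))
q(p(-4)) + (74 - Y) = (9 + 2*1)/(6 + 1) + (74 - 1*227) = (9 + 2)/7 + (74 - 227) = (⅐)*11 - 153 = 11/7 - 153 = -1060/7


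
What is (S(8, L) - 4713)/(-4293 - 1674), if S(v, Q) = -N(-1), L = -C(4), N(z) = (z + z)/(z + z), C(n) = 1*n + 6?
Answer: 4714/5967 ≈ 0.79001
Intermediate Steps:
C(n) = 6 + n (C(n) = n + 6 = 6 + n)
N(z) = 1 (N(z) = (2*z)/((2*z)) = (2*z)*(1/(2*z)) = 1)
L = -10 (L = -(6 + 4) = -1*10 = -10)
S(v, Q) = -1 (S(v, Q) = -1*1 = -1)
(S(8, L) - 4713)/(-4293 - 1674) = (-1 - 4713)/(-4293 - 1674) = -4714/(-5967) = -4714*(-1/5967) = 4714/5967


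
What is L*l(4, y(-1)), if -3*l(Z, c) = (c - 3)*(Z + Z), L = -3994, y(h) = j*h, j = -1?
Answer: -63904/3 ≈ -21301.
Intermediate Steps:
y(h) = -h
l(Z, c) = -2*Z*(-3 + c)/3 (l(Z, c) = -(c - 3)*(Z + Z)/3 = -(-3 + c)*2*Z/3 = -2*Z*(-3 + c)/3)
L*l(4, y(-1)) = -7988*4*(3 - (-1)*(-1))/3 = -7988*4*(3 - 1*1)/3 = -7988*4*(3 - 1)/3 = -7988*4*2/3 = -3994*16/3 = -63904/3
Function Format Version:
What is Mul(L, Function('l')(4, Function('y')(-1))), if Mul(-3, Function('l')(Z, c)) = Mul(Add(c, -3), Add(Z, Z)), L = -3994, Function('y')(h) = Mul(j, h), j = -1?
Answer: Rational(-63904, 3) ≈ -21301.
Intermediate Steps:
Function('y')(h) = Mul(-1, h)
Function('l')(Z, c) = Mul(Rational(-2, 3), Z, Add(-3, c)) (Function('l')(Z, c) = Mul(Rational(-1, 3), Mul(Add(c, -3), Add(Z, Z))) = Mul(Rational(-1, 3), Mul(Add(-3, c), Mul(2, Z))) = Mul(Rational(-1, 3), Mul(2, Z, Add(-3, c))) = Mul(Rational(-2, 3), Z, Add(-3, c)))
Mul(L, Function('l')(4, Function('y')(-1))) = Mul(-3994, Mul(Rational(2, 3), 4, Add(3, Mul(-1, Mul(-1, -1))))) = Mul(-3994, Mul(Rational(2, 3), 4, Add(3, Mul(-1, 1)))) = Mul(-3994, Mul(Rational(2, 3), 4, Add(3, -1))) = Mul(-3994, Mul(Rational(2, 3), 4, 2)) = Mul(-3994, Rational(16, 3)) = Rational(-63904, 3)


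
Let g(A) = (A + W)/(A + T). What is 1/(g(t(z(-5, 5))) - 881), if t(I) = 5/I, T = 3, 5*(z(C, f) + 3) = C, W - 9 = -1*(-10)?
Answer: -7/6096 ≈ -0.0011483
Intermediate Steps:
W = 19 (W = 9 - 1*(-10) = 9 + 10 = 19)
z(C, f) = -3 + C/5
g(A) = (19 + A)/(3 + A) (g(A) = (A + 19)/(A + 3) = (19 + A)/(3 + A))
1/(g(t(z(-5, 5))) - 881) = 1/((19 + 5/(-3 + (1/5)*(-5)))/(3 + 5/(-3 + (1/5)*(-5))) - 881) = 1/((19 + 5/(-3 - 1))/(3 + 5/(-3 - 1)) - 881) = 1/((19 + 5/(-4))/(3 + 5/(-4)) - 881) = 1/((19 + 5*(-1/4))/(3 + 5*(-1/4)) - 881) = 1/((19 - 5/4)/(3 - 5/4) - 881) = 1/((71/4)/(7/4) - 881) = 1/((4/7)*(71/4) - 881) = 1/(71/7 - 881) = 1/(-6096/7) = -7/6096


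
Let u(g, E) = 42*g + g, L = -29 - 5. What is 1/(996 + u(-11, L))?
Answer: 1/523 ≈ 0.0019120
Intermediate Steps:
L = -34
u(g, E) = 43*g
1/(996 + u(-11, L)) = 1/(996 + 43*(-11)) = 1/(996 - 473) = 1/523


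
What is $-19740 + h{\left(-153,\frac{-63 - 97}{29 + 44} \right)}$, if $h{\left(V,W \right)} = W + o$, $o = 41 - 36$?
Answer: $- \frac{1440815}{73} \approx -19737.0$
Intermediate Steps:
$o = 5$ ($o = 41 - 36 = 5$)
$h{\left(V,W \right)} = 5 + W$ ($h{\left(V,W \right)} = W + 5 = 5 + W$)
$-19740 + h{\left(-153,\frac{-63 - 97}{29 + 44} \right)} = -19740 + \left(5 + \frac{-63 - 97}{29 + 44}\right) = -19740 + \left(5 - \frac{160}{73}\right) = -19740 + \frac{205}{73} = - \frac{1440815}{73}$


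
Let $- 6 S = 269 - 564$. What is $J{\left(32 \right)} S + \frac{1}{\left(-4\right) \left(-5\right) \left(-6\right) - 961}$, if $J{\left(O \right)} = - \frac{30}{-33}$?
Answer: $\frac{1594442}{35673} \approx 44.696$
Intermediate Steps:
$S = \frac{295}{6}$ ($S = - \frac{269 - 564}{6} = \left(- \frac{1}{6}\right) \left(-295\right) = \frac{295}{6} \approx 49.167$)
$J{\left(O \right)} = \frac{10}{11}$ ($J{\left(O \right)} = \left(-30\right) \left(- \frac{1}{33}\right) = \frac{10}{11}$)
$J{\left(32 \right)} S + \frac{1}{\left(-4\right) \left(-5\right) \left(-6\right) - 961} = \frac{10}{11} \cdot \frac{295}{6} + \frac{1}{\left(-4\right) \left(-5\right) \left(-6\right) - 961} = \frac{1475}{33} + \frac{1}{20 \left(-6\right) - 961} = \frac{1475}{33} + \frac{1}{-120 - 961} = \frac{1475}{33} + \frac{1}{-1081} = \frac{1475}{33} - \frac{1}{1081} = \frac{1594442}{35673}$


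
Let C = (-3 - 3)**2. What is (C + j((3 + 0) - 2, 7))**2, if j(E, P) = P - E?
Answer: 1764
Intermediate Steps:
C = 36 (C = (-6)**2 = 36)
(C + j((3 + 0) - 2, 7))**2 = (36 + (7 - ((3 + 0) - 2)))**2 = (36 + (7 - (3 - 2)))**2 = (36 + (7 - 1*1))**2 = (36 + (7 - 1))**2 = (36 + 6)**2 = 42**2 = 1764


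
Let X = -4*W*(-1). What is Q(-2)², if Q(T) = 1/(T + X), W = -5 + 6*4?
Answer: 1/5476 ≈ 0.00018262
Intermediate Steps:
W = 19 (W = -5 + 24 = 19)
X = 76 (X = -4*19*(-1) = -76*(-1) = 76)
Q(T) = 1/(76 + T) (Q(T) = 1/(T + 76) = 1/(76 + T))
Q(-2)² = (1/(76 - 2))² = (1/74)² = 1/5476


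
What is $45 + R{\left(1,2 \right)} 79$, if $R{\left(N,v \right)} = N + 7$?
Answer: $677$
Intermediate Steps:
$R{\left(N,v \right)} = 7 + N$
$45 + R{\left(1,2 \right)} 79 = 45 + \left(7 + 1\right) 79 = 45 + 8 \cdot 79 = 45 + 632 = 677$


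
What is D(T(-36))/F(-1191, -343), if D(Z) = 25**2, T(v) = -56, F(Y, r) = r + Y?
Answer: -625/1534 ≈ -0.40743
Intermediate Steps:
F(Y, r) = Y + r
D(Z) = 625
D(T(-36))/F(-1191, -343) = 625/(-1191 - 343) = 625/(-1534) = 625*(-1/1534) = -625/1534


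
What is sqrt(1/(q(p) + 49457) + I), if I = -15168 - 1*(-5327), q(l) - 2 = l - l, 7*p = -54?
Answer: I*sqrt(24072982124262)/49459 ≈ 99.202*I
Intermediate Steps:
p = -54/7 (p = (1/7)*(-54) = -54/7 ≈ -7.7143)
q(l) = 2 (q(l) = 2 + (l - l) = 2 + 0 = 2)
I = -9841 (I = -15168 + 5327 = -9841)
sqrt(1/(q(p) + 49457) + I) = sqrt(1/(2 + 49457) - 9841) = sqrt(1/49459 - 9841) = sqrt(-486726018/49459) = I*sqrt(24072982124262)/49459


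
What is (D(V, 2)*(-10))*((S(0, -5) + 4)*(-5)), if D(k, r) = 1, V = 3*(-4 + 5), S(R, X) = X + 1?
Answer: 0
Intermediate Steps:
S(R, X) = 1 + X
V = 3 (V = 3*1 = 3)
(D(V, 2)*(-10))*((S(0, -5) + 4)*(-5)) = (1*(-10))*(((1 - 5) + 4)*(-5)) = -10*(-4 + 4)*(-5) = -0*(-5) = -10*0 = 0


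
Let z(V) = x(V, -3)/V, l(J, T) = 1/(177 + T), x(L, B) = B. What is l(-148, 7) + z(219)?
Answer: -111/13432 ≈ -0.0082638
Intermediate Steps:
z(V) = -3/V
l(-148, 7) + z(219) = 1/(177 + 7) - 3/219 = 1/184 - 3*1/219 = 1/184 - 1/73 = -111/13432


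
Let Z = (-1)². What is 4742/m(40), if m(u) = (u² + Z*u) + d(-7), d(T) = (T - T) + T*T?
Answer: 4742/1689 ≈ 2.8076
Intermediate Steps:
d(T) = T² (d(T) = 0 + T² = T²)
Z = 1
m(u) = 49 + u + u² (m(u) = (u² + 1*u) + (-7)² = (u² + u) + 49 = (u + u²) + 49 = 49 + u + u²)
4742/m(40) = 4742/(49 + 40 + 40²) = 4742/(49 + 40 + 1600) = 4742/1689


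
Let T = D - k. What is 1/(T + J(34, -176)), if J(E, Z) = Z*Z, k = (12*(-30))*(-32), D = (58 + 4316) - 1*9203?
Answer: 1/14627 ≈ 6.8367e-5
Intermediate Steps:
D = -4829 (D = 4374 - 9203 = -4829)
k = 11520 (k = -360*(-32) = 11520)
J(E, Z) = Z**2
T = -16349 (T = -4829 - 1*11520 = -4829 - 11520 = -16349)
1/(T + J(34, -176)) = 1/(-16349 + (-176)**2) = 1/(-16349 + 30976) = 1/14627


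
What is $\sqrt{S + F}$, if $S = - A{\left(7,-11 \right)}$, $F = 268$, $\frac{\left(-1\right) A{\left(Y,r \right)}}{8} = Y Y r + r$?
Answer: $2 i \sqrt{1033} \approx 64.281 i$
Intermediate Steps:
$A{\left(Y,r \right)} = - 8 r - 8 r Y^{2}$ ($A{\left(Y,r \right)} = - 8 \left(Y Y r + r\right) = - 8 \left(Y^{2} r + r\right) = - 8 \left(r Y^{2} + r\right) = - 8 \left(r + r Y^{2}\right) = - 8 r - 8 r Y^{2}$)
$S = -4400$ ($S = - \left(-8\right) \left(-11\right) \left(1 + 7^{2}\right) = - \left(-8\right) \left(-11\right) \left(1 + 49\right) = - \left(-8\right) \left(-11\right) 50 = \left(-1\right) 4400 = -4400$)
$\sqrt{S + F} = \sqrt{-4400 + 268} = \sqrt{-4132} = 2 i \sqrt{1033}$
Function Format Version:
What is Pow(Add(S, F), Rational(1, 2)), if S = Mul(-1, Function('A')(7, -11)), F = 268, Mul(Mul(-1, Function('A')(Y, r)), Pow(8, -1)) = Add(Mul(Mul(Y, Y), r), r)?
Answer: Mul(2, I, Pow(1033, Rational(1, 2))) ≈ Mul(64.281, I)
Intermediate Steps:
Function('A')(Y, r) = Add(Mul(-8, r), Mul(-8, r, Pow(Y, 2))) (Function('A')(Y, r) = Mul(-8, Add(Mul(Mul(Y, Y), r), r)) = Mul(-8, Add(Mul(Pow(Y, 2), r), r)) = Mul(-8, Add(Mul(r, Pow(Y, 2)), r)) = Mul(-8, Add(r, Mul(r, Pow(Y, 2)))) = Add(Mul(-8, r), Mul(-8, r, Pow(Y, 2))))
S = -4400 (S = Mul(-1, Mul(-8, -11, Add(1, Pow(7, 2)))) = Mul(-1, Mul(-8, -11, Add(1, 49))) = Mul(-1, Mul(-8, -11, 50)) = Mul(-1, 4400) = -4400)
Pow(Add(S, F), Rational(1, 2)) = Pow(Add(-4400, 268), Rational(1, 2)) = Pow(-4132, Rational(1, 2)) = Mul(2, I, Pow(1033, Rational(1, 2)))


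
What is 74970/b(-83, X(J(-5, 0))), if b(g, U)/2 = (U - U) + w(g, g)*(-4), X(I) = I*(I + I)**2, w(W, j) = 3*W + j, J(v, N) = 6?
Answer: 37485/1328 ≈ 28.227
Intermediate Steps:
w(W, j) = j + 3*W
X(I) = 4*I**3 (X(I) = I*(2*I)**2 = I*(4*I**2) = 4*I**3)
b(g, U) = -32*g (b(g, U) = 2*((U - U) + (g + 3*g)*(-4)) = 2*(0 + (4*g)*(-4)) = 2*(0 - 16*g) = 2*(-16*g) = -32*g)
74970/b(-83, X(J(-5, 0))) = 74970/((-32*(-83))) = 74970/2656 = 74970*(1/2656) = 37485/1328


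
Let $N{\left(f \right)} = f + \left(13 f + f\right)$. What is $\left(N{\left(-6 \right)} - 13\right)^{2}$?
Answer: $10609$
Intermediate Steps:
$N{\left(f \right)} = 15 f$ ($N{\left(f \right)} = f + 14 f = 15 f$)
$\left(N{\left(-6 \right)} - 13\right)^{2} = \left(15 \left(-6\right) - 13\right)^{2} = \left(-90 - 13\right)^{2} = \left(-103\right)^{2} = 10609$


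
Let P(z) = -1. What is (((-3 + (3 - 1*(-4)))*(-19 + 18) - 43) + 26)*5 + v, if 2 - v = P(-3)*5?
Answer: -98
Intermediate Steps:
v = 7 (v = 2 - (-1)*5 = 2 - 1*(-5) = 2 + 5 = 7)
(((-3 + (3 - 1*(-4)))*(-19 + 18) - 43) + 26)*5 + v = (((-3 + (3 - 1*(-4)))*(-19 + 18) - 43) + 26)*5 + 7 = (((-3 + (3 + 4))*(-1) - 43) + 26)*5 + 7 = (((-3 + 7)*(-1) - 43) + 26)*5 + 7 = ((4*(-1) - 43) + 26)*5 + 7 = ((-4 - 43) + 26)*5 + 7 = (-47 + 26)*5 + 7 = -21*5 + 7 = -105 + 7 = -98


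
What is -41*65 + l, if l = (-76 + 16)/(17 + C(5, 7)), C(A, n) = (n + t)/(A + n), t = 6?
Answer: -579025/217 ≈ -2668.3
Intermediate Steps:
C(A, n) = (6 + n)/(A + n) (C(A, n) = (n + 6)/(A + n) = (6 + n)/(A + n))
l = -720/217 (l = (-76 + 16)/(17 + (6 + 7)/(5 + 7)) = -60/(17 + 13/12) = -60/217/12 = -60*12/217 = -720/217 ≈ -3.3180)
-41*65 + l = -41*65 - 720/217 = -2665 - 720/217 = -579025/217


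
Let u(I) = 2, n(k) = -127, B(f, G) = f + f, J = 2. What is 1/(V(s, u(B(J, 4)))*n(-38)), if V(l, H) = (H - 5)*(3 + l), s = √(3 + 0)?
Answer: 1/762 - √3/2286 ≈ 0.00055466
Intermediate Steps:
B(f, G) = 2*f
s = √3 ≈ 1.7320
V(l, H) = (-5 + H)*(3 + l)
1/(V(s, u(B(J, 4)))*n(-38)) = 1/((-15 - 5*√3 + 3*2 + 2*√3)*(-127)) = 1/((-15 - 5*√3 + 6 + 2*√3)*(-127)) = 1/((-9 - 3*√3)*(-127)) = 1/(1143 + 381*√3)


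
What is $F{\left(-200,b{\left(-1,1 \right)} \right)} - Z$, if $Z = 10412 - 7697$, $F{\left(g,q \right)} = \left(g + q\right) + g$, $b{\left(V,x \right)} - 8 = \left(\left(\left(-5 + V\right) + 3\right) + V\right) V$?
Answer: $-3103$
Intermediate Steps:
$b{\left(V,x \right)} = 8 + V \left(-2 + 2 V\right)$ ($b{\left(V,x \right)} = 8 + \left(\left(\left(-5 + V\right) + 3\right) + V\right) V = 8 + \left(\left(-2 + V\right) + V\right) V = 8 + \left(-2 + 2 V\right) V = 8 + V \left(-2 + 2 V\right)$)
$F{\left(g,q \right)} = q + 2 g$
$Z = 2715$
$F{\left(-200,b{\left(-1,1 \right)} \right)} - Z = \left(\left(8 - -2 + 2 \left(-1\right)^{2}\right) + 2 \left(-200\right)\right) - 2715 = \left(\left(8 + 2 + 2 \cdot 1\right) - 400\right) - 2715 = \left(\left(8 + 2 + 2\right) - 400\right) - 2715 = \left(12 - 400\right) - 2715 = -388 - 2715 = -3103$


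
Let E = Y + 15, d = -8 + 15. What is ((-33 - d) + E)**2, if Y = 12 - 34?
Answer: 2209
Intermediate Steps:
d = 7
Y = -22
E = -7 (E = -22 + 15 = -7)
((-33 - d) + E)**2 = ((-33 - 1*7) - 7)**2 = ((-33 - 7) - 7)**2 = (-40 - 7)**2 = (-47)**2 = 2209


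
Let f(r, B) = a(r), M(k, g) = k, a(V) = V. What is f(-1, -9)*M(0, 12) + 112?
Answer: 112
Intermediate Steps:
f(r, B) = r
f(-1, -9)*M(0, 12) + 112 = -1*0 + 112 = 0 + 112 = 112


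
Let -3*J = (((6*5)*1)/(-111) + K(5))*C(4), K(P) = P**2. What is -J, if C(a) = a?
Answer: 1220/37 ≈ 32.973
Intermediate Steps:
J = -1220/37 (J = -(((6*5)*1)/(-111) + 5**2)*4/3 = -((30*1)*(-1/111) + 25)*4/3 = -(30*(-1/111) + 25)*4/3 = -(-10/37 + 25)*4/3 = -305*4/37 = -1/3*3660/37 = -1220/37 ≈ -32.973)
-J = -1*(-1220/37) = 1220/37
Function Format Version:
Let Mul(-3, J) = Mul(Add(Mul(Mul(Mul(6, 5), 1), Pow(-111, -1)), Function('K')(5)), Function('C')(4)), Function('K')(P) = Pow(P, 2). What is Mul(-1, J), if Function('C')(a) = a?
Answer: Rational(1220, 37) ≈ 32.973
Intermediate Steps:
J = Rational(-1220, 37) (J = Mul(Rational(-1, 3), Mul(Add(Mul(Mul(Mul(6, 5), 1), Pow(-111, -1)), Pow(5, 2)), 4)) = Mul(Rational(-1, 3), Mul(Add(Mul(Mul(30, 1), Rational(-1, 111)), 25), 4)) = Mul(Rational(-1, 3), Mul(Add(Mul(30, Rational(-1, 111)), 25), 4)) = Mul(Rational(-1, 3), Mul(Add(Rational(-10, 37), 25), 4)) = Mul(Rational(-1, 3), Mul(Rational(915, 37), 4)) = Mul(Rational(-1, 3), Rational(3660, 37)) = Rational(-1220, 37) ≈ -32.973)
Mul(-1, J) = Mul(-1, Rational(-1220, 37)) = Rational(1220, 37)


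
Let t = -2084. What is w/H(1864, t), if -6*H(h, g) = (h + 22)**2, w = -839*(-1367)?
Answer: -3440739/1778498 ≈ -1.9346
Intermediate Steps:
w = 1146913
H(h, g) = -(22 + h)**2/6 (H(h, g) = -(h + 22)**2/6 = -(22 + h)**2/6)
w/H(1864, t) = 1146913/((-(22 + 1864)**2/6)) = 1146913/((-1/6*1886**2)) = 1146913/((-1/6*3556996)) = 1146913/(-1778498/3) = 1146913*(-3/1778498) = -3440739/1778498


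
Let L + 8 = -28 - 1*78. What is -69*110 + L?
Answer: -7704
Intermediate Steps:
L = -114 (L = -8 + (-28 - 1*78) = -8 + (-28 - 78) = -8 - 106 = -114)
-69*110 + L = -69*110 - 114 = -7590 - 114 = -7704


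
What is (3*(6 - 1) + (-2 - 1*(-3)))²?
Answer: 256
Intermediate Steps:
(3*(6 - 1) + (-2 - 1*(-3)))² = (3*5 + (-2 + 3))² = (15 + 1)² = 16² = 256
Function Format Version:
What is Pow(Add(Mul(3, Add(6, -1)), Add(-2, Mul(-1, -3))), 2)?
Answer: 256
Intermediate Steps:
Pow(Add(Mul(3, Add(6, -1)), Add(-2, Mul(-1, -3))), 2) = Pow(Add(Mul(3, 5), Add(-2, 3)), 2) = Pow(Add(15, 1), 2) = Pow(16, 2) = 256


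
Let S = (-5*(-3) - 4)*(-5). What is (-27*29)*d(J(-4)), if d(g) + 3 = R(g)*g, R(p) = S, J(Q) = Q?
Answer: -169911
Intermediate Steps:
S = -55 (S = (15 - 4)*(-5) = 11*(-5) = -55)
R(p) = -55
d(g) = -3 - 55*g
(-27*29)*d(J(-4)) = (-27*29)*(-3 - 55*(-4)) = -783*(-3 + 220) = -783*217 = -169911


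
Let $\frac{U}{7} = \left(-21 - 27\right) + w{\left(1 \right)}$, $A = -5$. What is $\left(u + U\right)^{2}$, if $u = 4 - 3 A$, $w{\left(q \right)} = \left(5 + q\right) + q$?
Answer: $71824$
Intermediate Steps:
$w{\left(q \right)} = 5 + 2 q$
$u = 19$ ($u = 4 - -15 = 4 + 15 = 19$)
$U = -287$ ($U = 7 \left(\left(-21 - 27\right) + \left(5 + 2 \cdot 1\right)\right) = 7 \left(-48 + \left(5 + 2\right)\right) = 7 \left(-48 + 7\right) = 7 \left(-41\right) = -287$)
$\left(u + U\right)^{2} = \left(19 - 287\right)^{2} = \left(-268\right)^{2} = 71824$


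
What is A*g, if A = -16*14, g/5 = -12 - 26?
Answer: 42560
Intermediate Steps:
g = -190 (g = 5*(-12 - 26) = 5*(-38) = -190)
A = -224
A*g = -224*(-190) = 42560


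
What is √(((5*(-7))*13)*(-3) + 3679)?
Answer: 2*√1261 ≈ 71.021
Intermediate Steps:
√(((5*(-7))*13)*(-3) + 3679) = √(-35*13*(-3) + 3679) = √(-455*(-3) + 3679) = √(1365 + 3679) = √5044 = 2*√1261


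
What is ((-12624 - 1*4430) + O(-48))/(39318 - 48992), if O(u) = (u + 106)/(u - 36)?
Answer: 716297/406308 ≈ 1.7629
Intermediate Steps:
O(u) = (106 + u)/(-36 + u)
((-12624 - 1*4430) + O(-48))/(39318 - 48992) = ((-12624 - 1*4430) + (106 - 48)/(-36 - 48))/(39318 - 48992) = ((-12624 - 4430) + 58/(-84))/(-9674) = (-17054 - 1/84*58)*(-1/9674) = (-17054 - 29/42)*(-1/9674) = -716297/42*(-1/9674) = 716297/406308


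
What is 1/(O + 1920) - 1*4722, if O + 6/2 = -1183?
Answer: -3465947/734 ≈ -4722.0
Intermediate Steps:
O = -1186 (O = -3 - 1183 = -1186)
1/(O + 1920) - 1*4722 = 1/(-1186 + 1920) - 1*4722 = 1/734 - 4722 = -3465947/734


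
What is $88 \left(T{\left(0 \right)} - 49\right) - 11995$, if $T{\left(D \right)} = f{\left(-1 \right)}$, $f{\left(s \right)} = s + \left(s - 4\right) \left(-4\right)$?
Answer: $-14635$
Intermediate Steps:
$f{\left(s \right)} = 16 - 3 s$ ($f{\left(s \right)} = s + \left(-4 + s\right) \left(-4\right) = s - \left(-16 + 4 s\right) = 16 - 3 s$)
$T{\left(D \right)} = 19$ ($T{\left(D \right)} = 16 - -3 = 16 + 3 = 19$)
$88 \left(T{\left(0 \right)} - 49\right) - 11995 = 88 \left(19 - 49\right) - 11995 = 88 \left(-30\right) - 11995 = -2640 - 11995 = -14635$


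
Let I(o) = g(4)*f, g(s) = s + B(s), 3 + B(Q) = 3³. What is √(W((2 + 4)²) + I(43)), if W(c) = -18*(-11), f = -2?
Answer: √142 ≈ 11.916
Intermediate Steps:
B(Q) = 24 (B(Q) = -3 + 3³ = -3 + 27 = 24)
g(s) = 24 + s (g(s) = s + 24 = 24 + s)
W(c) = 198
I(o) = -56 (I(o) = (24 + 4)*(-2) = 28*(-2) = -56)
√(W((2 + 4)²) + I(43)) = √(198 - 56) = √142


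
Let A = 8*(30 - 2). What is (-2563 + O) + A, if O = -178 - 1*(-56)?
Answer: -2461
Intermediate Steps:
O = -122 (O = -178 + 56 = -122)
A = 224 (A = 8*28 = 224)
(-2563 + O) + A = (-2563 - 122) + 224 = -2685 + 224 = -2461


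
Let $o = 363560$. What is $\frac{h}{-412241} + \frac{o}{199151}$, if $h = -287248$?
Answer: $\frac{207080064408}{82098207391} \approx 2.5223$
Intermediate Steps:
$\frac{h}{-412241} + \frac{o}{199151} = - \frac{287248}{-412241} + \frac{363560}{199151} = \left(-287248\right) \left(- \frac{1}{412241}\right) + 363560 \cdot \frac{1}{199151} = \frac{287248}{412241} + \frac{363560}{199151} = \frac{207080064408}{82098207391}$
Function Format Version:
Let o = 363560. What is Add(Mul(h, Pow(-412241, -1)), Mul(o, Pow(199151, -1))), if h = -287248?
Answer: Rational(207080064408, 82098207391) ≈ 2.5223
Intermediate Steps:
Add(Mul(h, Pow(-412241, -1)), Mul(o, Pow(199151, -1))) = Add(Mul(-287248, Pow(-412241, -1)), Mul(363560, Pow(199151, -1))) = Add(Mul(-287248, Rational(-1, 412241)), Mul(363560, Rational(1, 199151))) = Add(Rational(287248, 412241), Rational(363560, 199151)) = Rational(207080064408, 82098207391)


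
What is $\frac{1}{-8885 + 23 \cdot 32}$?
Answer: $- \frac{1}{8149} \approx -0.00012271$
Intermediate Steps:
$\frac{1}{-8885 + 23 \cdot 32} = \frac{1}{-8885 + 736} = \frac{1}{-8149} = - \frac{1}{8149}$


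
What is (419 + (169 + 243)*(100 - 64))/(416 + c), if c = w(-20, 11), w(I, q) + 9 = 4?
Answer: 15251/411 ≈ 37.107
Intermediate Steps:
w(I, q) = -5 (w(I, q) = -9 + 4 = -5)
c = -5
(419 + (169 + 243)*(100 - 64))/(416 + c) = (419 + (169 + 243)*(100 - 64))/(416 - 5) = (419 + 412*36)/411 = (419 + 14832)*(1/411) = 15251*(1/411) = 15251/411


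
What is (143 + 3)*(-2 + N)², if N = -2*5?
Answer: 21024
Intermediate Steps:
N = -10
(143 + 3)*(-2 + N)² = (143 + 3)*(-2 - 10)² = 146*(-12)² = 146*144 = 21024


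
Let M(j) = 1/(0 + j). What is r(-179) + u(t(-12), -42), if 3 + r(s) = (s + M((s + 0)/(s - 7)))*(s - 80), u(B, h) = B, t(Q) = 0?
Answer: 8249908/179 ≈ 46089.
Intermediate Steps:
M(j) = 1/j
r(s) = -3 + (-80 + s)*(s + (-7 + s)/s) (r(s) = -3 + (s + 1/((s + 0)/(s - 7)))*(s - 80) = -3 + (s + 1/(s/(-7 + s)))*(-80 + s) = -3 + (s + (-7 + s)/s)*(-80 + s) = -3 + (-80 + s)*(s + (-7 + s)/s))
r(-179) + u(t(-12), -42) = (-90 + (-179)**2 - 79*(-179) + 560/(-179)) + 0 = (-90 + 32041 + 14141 + 560*(-1/179)) + 0 = (-90 + 32041 + 14141 - 560/179) + 0 = 8249908/179 + 0 = 8249908/179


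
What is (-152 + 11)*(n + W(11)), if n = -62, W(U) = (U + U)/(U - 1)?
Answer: 42159/5 ≈ 8431.8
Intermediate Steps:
W(U) = 2*U/(-1 + U) (W(U) = (2*U)/(-1 + U) = 2*U/(-1 + U))
(-152 + 11)*(n + W(11)) = (-152 + 11)*(-62 + 2*11/(-1 + 11)) = -141*(-62 + 2*11/10) = -141*(-62 + 2*11*(⅒)) = -141*(-62 + 11/5) = -141*(-299/5) = 42159/5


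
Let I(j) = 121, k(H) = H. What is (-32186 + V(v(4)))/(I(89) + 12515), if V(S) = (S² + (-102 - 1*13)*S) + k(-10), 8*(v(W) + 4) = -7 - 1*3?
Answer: -6235/2496 ≈ -2.4980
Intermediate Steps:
v(W) = -21/4 (v(W) = -4 + (-7 - 1*3)/8 = -4 + (-7 - 3)/8 = -4 + (⅛)*(-10) = -4 - 5/4 = -21/4)
V(S) = -10 + S² - 115*S (V(S) = (S² + (-102 - 1*13)*S) - 10 = (S² + (-102 - 13)*S) - 10 = (S² - 115*S) - 10 = -10 + S² - 115*S)
(-32186 + V(v(4)))/(I(89) + 12515) = (-32186 + (-10 + (-21/4)² - 115*(-21/4)))/(121 + 12515) = (-32186 + (-10 + 441/16 + 2415/4))/12636 = (-32186 + 9941/16)*(1/12636) = -505035/16*1/12636 = -6235/2496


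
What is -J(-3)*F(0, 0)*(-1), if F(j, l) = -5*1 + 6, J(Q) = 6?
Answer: 6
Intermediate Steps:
F(j, l) = 1 (F(j, l) = -5 + 6 = 1)
-J(-3)*F(0, 0)*(-1) = -6*1*(-1) = -6*(-1) = -1*(-6) = 6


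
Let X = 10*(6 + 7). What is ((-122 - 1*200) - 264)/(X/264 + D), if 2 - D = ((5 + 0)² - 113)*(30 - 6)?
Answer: -77352/279113 ≈ -0.27713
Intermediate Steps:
X = 130 (X = 10*13 = 130)
D = 2114 (D = 2 - ((5 + 0)² - 113)*(30 - 6) = 2 - (5² - 113)*24 = 2 - (25 - 113)*24 = 2 - (-88)*24 = 2 - 1*(-2112) = 2 + 2112 = 2114)
((-122 - 1*200) - 264)/(X/264 + D) = ((-122 - 1*200) - 264)/(130/264 + 2114) = ((-122 - 200) - 264)/(130*(1/264) + 2114) = (-322 - 264)/(65/132 + 2114) = -586/279113/132 = -586*132/279113 = -77352/279113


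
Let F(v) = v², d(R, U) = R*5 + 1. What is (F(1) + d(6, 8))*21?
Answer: 672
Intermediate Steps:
d(R, U) = 1 + 5*R (d(R, U) = 5*R + 1 = 1 + 5*R)
(F(1) + d(6, 8))*21 = (1² + (1 + 5*6))*21 = (1 + (1 + 30))*21 = (1 + 31)*21 = 32*21 = 672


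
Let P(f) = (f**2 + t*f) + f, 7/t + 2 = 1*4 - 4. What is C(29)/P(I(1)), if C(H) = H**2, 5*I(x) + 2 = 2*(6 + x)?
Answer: -21025/6 ≈ -3504.2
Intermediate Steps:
I(x) = 2 + 2*x/5 (I(x) = -2/5 + (2*(6 + x))/5 = -2/5 + (12 + 2*x)/5 = -2/5 + (12/5 + 2*x/5) = 2 + 2*x/5)
t = -7/2 (t = 7/(-2 + (1*4 - 4)) = 7/(-2 + (4 - 4)) = 7/(-2 + 0) = 7/(-2) = 7*(-1/2) = -7/2 ≈ -3.5000)
P(f) = f**2 - 5*f/2 (P(f) = (f**2 - 7*f/2) + f = f**2 - 5*f/2)
C(29)/P(I(1)) = 29**2/(((2 + (2/5)*1)*(-5 + 2*(2 + (2/5)*1))/2)) = 841/(((2 + 2/5)*(-5 + 2*(2 + 2/5))/2)) = 841/(((1/2)*(12/5)*(-5 + 2*(12/5)))) = 841/(((1/2)*(12/5)*(-5 + 24/5))) = 841/(((1/2)*(12/5)*(-1/5))) = 841/(-6/25) = 841*(-25/6) = -21025/6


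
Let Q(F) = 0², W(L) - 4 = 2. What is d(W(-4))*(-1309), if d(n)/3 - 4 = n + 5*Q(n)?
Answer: -39270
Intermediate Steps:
W(L) = 6 (W(L) = 4 + 2 = 6)
Q(F) = 0
d(n) = 12 + 3*n (d(n) = 12 + 3*(n + 5*0) = 12 + 3*(n + 0) = 12 + 3*n)
d(W(-4))*(-1309) = (12 + 3*6)*(-1309) = (12 + 18)*(-1309) = 30*(-1309) = -39270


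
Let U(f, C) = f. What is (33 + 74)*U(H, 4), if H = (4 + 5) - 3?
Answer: 642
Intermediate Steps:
H = 6 (H = 9 - 3 = 6)
(33 + 74)*U(H, 4) = (33 + 74)*6 = 107*6 = 642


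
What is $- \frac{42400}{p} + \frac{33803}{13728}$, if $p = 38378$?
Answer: $\frac{32510197}{23947872} \approx 1.3575$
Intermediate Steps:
$- \frac{42400}{p} + \frac{33803}{13728} = - \frac{42400}{38378} + \frac{33803}{13728} = \left(-42400\right) \frac{1}{38378} + 33803 \cdot \frac{1}{13728} = - \frac{21200}{19189} + \frac{3073}{1248} = \frac{32510197}{23947872}$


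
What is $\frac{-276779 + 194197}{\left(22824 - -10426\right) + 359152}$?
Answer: $- \frac{41291}{196201} \approx -0.21045$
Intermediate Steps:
$\frac{-276779 + 194197}{\left(22824 - -10426\right) + 359152} = - \frac{82582}{\left(22824 + \left(10611 - 185\right)\right) + 359152} = - \frac{82582}{\left(22824 + 10426\right) + 359152} = - \frac{82582}{33250 + 359152} = - \frac{82582}{392402} = \left(-82582\right) \frac{1}{392402} = - \frac{41291}{196201}$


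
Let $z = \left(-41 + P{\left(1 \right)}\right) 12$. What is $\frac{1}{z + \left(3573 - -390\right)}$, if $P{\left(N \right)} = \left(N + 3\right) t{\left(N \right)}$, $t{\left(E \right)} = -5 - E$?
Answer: $\frac{1}{3183} \approx 0.00031417$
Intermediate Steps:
$P{\left(N \right)} = \left(-5 - N\right) \left(3 + N\right)$ ($P{\left(N \right)} = \left(N + 3\right) \left(-5 - N\right) = \left(3 + N\right) \left(-5 - N\right) = \left(-5 - N\right) \left(3 + N\right)$)
$z = -780$ ($z = \left(-41 - \left(3 + 1\right) \left(5 + 1\right)\right) 12 = \left(-41 - 4 \cdot 6\right) 12 = \left(-41 - 24\right) 12 = \left(-65\right) 12 = -780$)
$\frac{1}{z + \left(3573 - -390\right)} = \frac{1}{-780 + \left(3573 - -390\right)} = \frac{1}{-780 + \left(3573 + 390\right)} = \frac{1}{-780 + 3963} = \frac{1}{3183}$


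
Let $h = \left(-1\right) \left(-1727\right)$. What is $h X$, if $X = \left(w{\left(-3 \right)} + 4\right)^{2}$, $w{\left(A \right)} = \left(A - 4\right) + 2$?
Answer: $1727$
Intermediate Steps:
$w{\left(A \right)} = -2 + A$ ($w{\left(A \right)} = \left(-4 + A\right) + 2 = -2 + A$)
$h = 1727$
$X = 1$ ($X = \left(\left(-2 - 3\right) + 4\right)^{2} = \left(-5 + 4\right)^{2} = \left(-1\right)^{2} = 1$)
$h X = 1727 \cdot 1 = 1727$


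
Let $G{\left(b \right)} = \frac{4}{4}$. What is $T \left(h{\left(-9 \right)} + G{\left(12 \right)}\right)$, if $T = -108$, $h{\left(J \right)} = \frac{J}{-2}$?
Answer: $-594$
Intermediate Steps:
$h{\left(J \right)} = - \frac{J}{2}$ ($h{\left(J \right)} = J \left(- \frac{1}{2}\right) = - \frac{J}{2}$)
$G{\left(b \right)} = 1$ ($G{\left(b \right)} = 4 \cdot \frac{1}{4} = 1$)
$T \left(h{\left(-9 \right)} + G{\left(12 \right)}\right) = - 108 \left(\left(- \frac{1}{2}\right) \left(-9\right) + 1\right) = - 108 \left(\frac{9}{2} + 1\right) = \left(-108\right) \frac{11}{2} = -594$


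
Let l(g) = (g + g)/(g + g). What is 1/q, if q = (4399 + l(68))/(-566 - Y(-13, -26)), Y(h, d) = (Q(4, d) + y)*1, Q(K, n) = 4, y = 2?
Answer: -13/100 ≈ -0.13000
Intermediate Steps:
Y(h, d) = 6 (Y(h, d) = (4 + 2)*1 = 6*1 = 6)
l(g) = 1 (l(g) = (2*g)/((2*g)) = (2*g)*(1/(2*g)) = 1)
q = -100/13 (q = (4399 + 1)/(-566 - 1*6) = 4400/(-566 - 6) = 4400/(-572) = 4400*(-1/572) = -100/13 ≈ -7.6923)
1/q = 1/(-100/13) = -13/100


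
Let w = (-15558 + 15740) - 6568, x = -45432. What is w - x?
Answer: 39046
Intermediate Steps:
w = -6386 (w = 182 - 6568 = -6386)
w - x = -6386 - 1*(-45432) = -6386 + 45432 = 39046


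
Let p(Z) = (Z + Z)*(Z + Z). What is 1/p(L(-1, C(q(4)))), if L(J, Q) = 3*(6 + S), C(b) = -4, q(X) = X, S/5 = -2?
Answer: 1/576 ≈ 0.0017361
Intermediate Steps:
S = -10 (S = 5*(-2) = -10)
L(J, Q) = -12 (L(J, Q) = 3*(6 - 10) = 3*(-4) = -12)
p(Z) = 4*Z² (p(Z) = (2*Z)*(2*Z) = 4*Z²)
1/p(L(-1, C(q(4)))) = 1/(4*(-12)²) = 1/(4*144) = 1/576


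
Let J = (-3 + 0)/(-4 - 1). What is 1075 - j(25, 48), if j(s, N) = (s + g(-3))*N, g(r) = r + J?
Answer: -49/5 ≈ -9.8000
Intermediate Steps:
J = ⅗ (J = -3/(-5) = -3*(-⅕) = ⅗ ≈ 0.60000)
g(r) = ⅗ + r (g(r) = r + ⅗ = ⅗ + r)
j(s, N) = N*(-12/5 + s) (j(s, N) = (s + (⅗ - 3))*N = (s - 12/5)*N = (-12/5 + s)*N = N*(-12/5 + s))
1075 - j(25, 48) = 1075 - 48*(-12 + 5*25)/5 = 1075 - 48*(-12 + 125)/5 = 1075 - 48*113/5 = 1075 - 1*5424/5 = 1075 - 5424/5 = -49/5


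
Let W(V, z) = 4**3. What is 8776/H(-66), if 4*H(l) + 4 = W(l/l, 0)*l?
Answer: -8776/1057 ≈ -8.3027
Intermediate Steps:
W(V, z) = 64
H(l) = -1 + 16*l (H(l) = -1 + (64*l)/4 = -1 + 16*l)
8776/H(-66) = 8776/(-1 + 16*(-66)) = 8776/(-1 - 1056) = 8776/(-1057) = 8776*(-1/1057) = -8776/1057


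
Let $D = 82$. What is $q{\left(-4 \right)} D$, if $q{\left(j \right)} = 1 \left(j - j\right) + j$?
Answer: $-328$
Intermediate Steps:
$q{\left(j \right)} = j$ ($q{\left(j \right)} = 1 \cdot 0 + j = 0 + j = j$)
$q{\left(-4 \right)} D = \left(-4\right) 82 = -328$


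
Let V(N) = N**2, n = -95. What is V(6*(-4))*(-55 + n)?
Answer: -86400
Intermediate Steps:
V(6*(-4))*(-55 + n) = (6*(-4))**2*(-55 - 95) = (-24)**2*(-150) = 576*(-150) = -86400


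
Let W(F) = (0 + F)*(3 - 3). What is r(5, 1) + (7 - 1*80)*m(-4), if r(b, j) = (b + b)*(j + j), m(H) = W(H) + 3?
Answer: -199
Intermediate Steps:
W(F) = 0 (W(F) = F*0 = 0)
m(H) = 3 (m(H) = 0 + 3 = 3)
r(b, j) = 4*b*j (r(b, j) = (2*b)*(2*j) = 4*b*j)
r(5, 1) + (7 - 1*80)*m(-4) = 4*5*1 + (7 - 1*80)*3 = 20 + (7 - 80)*3 = 20 - 73*3 = 20 - 219 = -199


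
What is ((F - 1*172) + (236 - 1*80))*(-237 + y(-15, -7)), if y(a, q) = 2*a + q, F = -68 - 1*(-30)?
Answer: 14796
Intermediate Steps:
F = -38 (F = -68 + 30 = -38)
y(a, q) = q + 2*a
((F - 1*172) + (236 - 1*80))*(-237 + y(-15, -7)) = ((-38 - 1*172) + (236 - 1*80))*(-237 + (-7 + 2*(-15))) = ((-38 - 172) + (236 - 80))*(-237 + (-7 - 30)) = (-210 + 156)*(-237 - 37) = -54*(-274) = 14796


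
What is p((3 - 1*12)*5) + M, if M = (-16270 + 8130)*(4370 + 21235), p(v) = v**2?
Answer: -208422675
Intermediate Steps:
M = -208424700 (M = -8140*25605 = -208424700)
p((3 - 1*12)*5) + M = ((3 - 1*12)*5)**2 - 208424700 = ((3 - 12)*5)**2 - 208424700 = (-9*5)**2 - 208424700 = (-45)**2 - 208424700 = 2025 - 208424700 = -208422675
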